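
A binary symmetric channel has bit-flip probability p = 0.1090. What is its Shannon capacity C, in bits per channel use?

For BSC with error probability p:
C = 1 - H(p) where H(p) is binary entropy
H(0.1090) = -0.1090 × log₂(0.1090) - 0.8910 × log₂(0.8910)
H(p) = 0.4969
C = 1 - 0.4969 = 0.5031 bits/use


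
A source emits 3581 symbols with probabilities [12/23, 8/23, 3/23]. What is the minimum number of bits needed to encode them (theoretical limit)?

Entropy H = 1.4029 bits/symbol
Minimum bits = H × n = 1.4029 × 3581
= 5023.91 bits


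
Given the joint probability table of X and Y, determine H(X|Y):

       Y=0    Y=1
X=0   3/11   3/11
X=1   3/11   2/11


H(X|Y) = Σ_y p(y) H(X|Y=y)
  p(Y=0) = 6/11, H(X|Y=0) = 1.0000
  p(Y=1) = 5/11, H(X|Y=1) = 0.9710
H(X|Y) = 0.5455×1.0000 + 0.4545×0.9710 = 0.9868 bits


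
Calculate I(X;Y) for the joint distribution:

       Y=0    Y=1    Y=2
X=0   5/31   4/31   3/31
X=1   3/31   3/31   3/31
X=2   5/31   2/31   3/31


H(X) = 1.5746, H(Y) = 1.5618, H(X,Y) = 3.1157
I(X;Y) = H(X) + H(Y) - H(X,Y) = 0.0207 bits


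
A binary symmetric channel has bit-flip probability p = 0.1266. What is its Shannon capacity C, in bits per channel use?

For BSC with error probability p:
C = 1 - H(p) where H(p) is binary entropy
H(0.1266) = -0.1266 × log₂(0.1266) - 0.8734 × log₂(0.8734)
H(p) = 0.5480
C = 1 - 0.5480 = 0.4520 bits/use


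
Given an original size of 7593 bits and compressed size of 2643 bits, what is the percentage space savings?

Space savings = (1 - Compressed/Original) × 100%
= (1 - 2643/7593) × 100%
= 65.19%


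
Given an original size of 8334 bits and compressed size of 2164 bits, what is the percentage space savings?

Space savings = (1 - Compressed/Original) × 100%
= (1 - 2164/8334) × 100%
= 74.03%


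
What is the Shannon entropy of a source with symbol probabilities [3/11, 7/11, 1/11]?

H(X) = -Σ p(x) log₂ p(x)
  -3/11 × log₂(3/11) = 0.5112
  -7/11 × log₂(7/11) = 0.4150
  -1/11 × log₂(1/11) = 0.3145
H(X) = 1.2407 bits


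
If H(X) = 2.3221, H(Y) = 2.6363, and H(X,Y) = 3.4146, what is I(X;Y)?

I(X;Y) = H(X) + H(Y) - H(X,Y)
I(X;Y) = 2.3221 + 2.6363 - 3.4146 = 1.5438 bits


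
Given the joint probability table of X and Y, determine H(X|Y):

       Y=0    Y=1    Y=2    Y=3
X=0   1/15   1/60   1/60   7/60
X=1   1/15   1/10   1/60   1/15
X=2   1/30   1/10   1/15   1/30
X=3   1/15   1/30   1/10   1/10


H(X|Y) = Σ_y p(y) H(X|Y=y)
  p(Y=0) = 7/30, H(X|Y=0) = 1.9502
  p(Y=1) = 1/4, H(X|Y=1) = 1.7056
  p(Y=2) = 1/5, H(X|Y=2) = 1.6258
  p(Y=3) = 19/60, H(X|Y=3) = 1.8710
H(X|Y) = 0.2333×1.9502 + 0.2500×1.7056 + 0.2000×1.6258 + 0.3167×1.8710 = 1.7991 bits


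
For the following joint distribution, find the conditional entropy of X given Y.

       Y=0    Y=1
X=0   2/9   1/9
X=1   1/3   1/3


H(X|Y) = Σ_y p(y) H(X|Y=y)
  p(Y=0) = 5/9, H(X|Y=0) = 0.9710
  p(Y=1) = 4/9, H(X|Y=1) = 0.8113
H(X|Y) = 0.5556×0.9710 + 0.4444×0.8113 = 0.9000 bits


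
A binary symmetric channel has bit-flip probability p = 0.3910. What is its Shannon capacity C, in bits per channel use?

For BSC with error probability p:
C = 1 - H(p) where H(p) is binary entropy
H(0.3910) = -0.3910 × log₂(0.3910) - 0.6090 × log₂(0.6090)
H(p) = 0.9654
C = 1 - 0.9654 = 0.0346 bits/use


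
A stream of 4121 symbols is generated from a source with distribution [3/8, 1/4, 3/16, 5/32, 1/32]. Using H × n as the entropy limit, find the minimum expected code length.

Entropy H = 2.0582 bits/symbol
Minimum bits = H × n = 2.0582 × 4121
= 8481.67 bits


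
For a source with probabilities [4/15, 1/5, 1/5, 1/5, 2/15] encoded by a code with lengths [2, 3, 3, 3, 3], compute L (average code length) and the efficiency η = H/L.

Average length L = Σ p_i × l_i = 2.7333 bits
Entropy H = 2.2892 bits
Efficiency η = H/L × 100% = 83.75%


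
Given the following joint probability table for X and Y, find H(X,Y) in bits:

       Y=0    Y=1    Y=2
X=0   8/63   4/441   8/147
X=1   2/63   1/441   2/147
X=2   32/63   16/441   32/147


H(X,Y) = -Σ p(x,y) log₂ p(x,y)
  p(0,0)=8/63: -0.1270 × log₂(0.1270) = 0.3781
  p(0,1)=4/441: -0.0091 × log₂(0.0091) = 0.0615
  p(0,2)=8/147: -0.0544 × log₂(0.0544) = 0.2286
  p(1,0)=2/63: -0.0317 × log₂(0.0317) = 0.1580
  p(1,1)=1/441: -0.0023 × log₂(0.0023) = 0.0199
  p(1,2)=2/147: -0.0136 × log₂(0.0136) = 0.0843
  p(2,0)=32/63: -0.5079 × log₂(0.5079) = 0.4964
  p(2,1)=16/441: -0.0363 × log₂(0.0363) = 0.1736
  p(2,2)=32/147: -0.2177 × log₂(0.2177) = 0.4788
H(X,Y) = 2.0793 bits


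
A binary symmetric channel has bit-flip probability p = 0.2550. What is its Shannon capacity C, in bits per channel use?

For BSC with error probability p:
C = 1 - H(p) where H(p) is binary entropy
H(0.2550) = -0.2550 × log₂(0.2550) - 0.7450 × log₂(0.7450)
H(p) = 0.8191
C = 1 - 0.8191 = 0.1809 bits/use


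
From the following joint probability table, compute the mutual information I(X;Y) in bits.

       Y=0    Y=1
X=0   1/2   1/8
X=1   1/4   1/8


H(X) = 0.9544, H(Y) = 0.8113, H(X,Y) = 1.7500
I(X;Y) = H(X) + H(Y) - H(X,Y) = 0.0157 bits


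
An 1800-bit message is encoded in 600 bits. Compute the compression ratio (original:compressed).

Compression ratio = Original / Compressed
= 1800 / 600 = 3.00:1


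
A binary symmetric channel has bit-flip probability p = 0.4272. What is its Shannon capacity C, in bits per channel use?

For BSC with error probability p:
C = 1 - H(p) where H(p) is binary entropy
H(0.4272) = -0.4272 × log₂(0.4272) - 0.5728 × log₂(0.5728)
H(p) = 0.9847
C = 1 - 0.9847 = 0.0153 bits/use


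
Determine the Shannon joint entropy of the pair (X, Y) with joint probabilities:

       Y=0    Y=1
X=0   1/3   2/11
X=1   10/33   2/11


H(X,Y) = -Σ p(x,y) log₂ p(x,y)
  p(0,0)=1/3: -0.3333 × log₂(0.3333) = 0.5283
  p(0,1)=2/11: -0.1818 × log₂(0.1818) = 0.4472
  p(1,0)=10/33: -0.3030 × log₂(0.3030) = 0.5220
  p(1,1)=2/11: -0.1818 × log₂(0.1818) = 0.4472
H(X,Y) = 1.9446 bits


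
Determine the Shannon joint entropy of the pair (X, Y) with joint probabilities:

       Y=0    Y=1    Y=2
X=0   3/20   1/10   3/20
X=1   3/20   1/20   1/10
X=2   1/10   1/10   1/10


H(X,Y) = -Σ p(x,y) log₂ p(x,y)
  p(0,0)=3/20: -0.1500 × log₂(0.1500) = 0.4105
  p(0,1)=1/10: -0.1000 × log₂(0.1000) = 0.3322
  p(0,2)=3/20: -0.1500 × log₂(0.1500) = 0.4105
  p(1,0)=3/20: -0.1500 × log₂(0.1500) = 0.4105
  p(1,1)=1/20: -0.0500 × log₂(0.0500) = 0.2161
  p(1,2)=1/10: -0.1000 × log₂(0.1000) = 0.3322
  p(2,0)=1/10: -0.1000 × log₂(0.1000) = 0.3322
  p(2,1)=1/10: -0.1000 × log₂(0.1000) = 0.3322
  p(2,2)=1/10: -0.1000 × log₂(0.1000) = 0.3322
H(X,Y) = 3.1087 bits


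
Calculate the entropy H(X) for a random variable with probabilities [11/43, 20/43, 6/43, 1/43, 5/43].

H(X) = -Σ p(x) log₂ p(x)
  -11/43 × log₂(11/43) = 0.5031
  -20/43 × log₂(20/43) = 0.5136
  -6/43 × log₂(6/43) = 0.3965
  -1/43 × log₂(1/43) = 0.1262
  -5/43 × log₂(5/43) = 0.3610
H(X) = 1.9004 bits


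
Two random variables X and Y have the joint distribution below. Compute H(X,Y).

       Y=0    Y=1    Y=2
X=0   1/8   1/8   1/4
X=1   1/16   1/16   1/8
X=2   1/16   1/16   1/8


H(X,Y) = -Σ p(x,y) log₂ p(x,y)
  p(0,0)=1/8: -0.1250 × log₂(0.1250) = 0.3750
  p(0,1)=1/8: -0.1250 × log₂(0.1250) = 0.3750
  p(0,2)=1/4: -0.2500 × log₂(0.2500) = 0.5000
  p(1,0)=1/16: -0.0625 × log₂(0.0625) = 0.2500
  p(1,1)=1/16: -0.0625 × log₂(0.0625) = 0.2500
  p(1,2)=1/8: -0.1250 × log₂(0.1250) = 0.3750
  p(2,0)=1/16: -0.0625 × log₂(0.0625) = 0.2500
  p(2,1)=1/16: -0.0625 × log₂(0.0625) = 0.2500
  p(2,2)=1/8: -0.1250 × log₂(0.1250) = 0.3750
H(X,Y) = 3.0000 bits


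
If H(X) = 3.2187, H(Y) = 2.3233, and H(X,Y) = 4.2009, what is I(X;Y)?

I(X;Y) = H(X) + H(Y) - H(X,Y)
I(X;Y) = 3.2187 + 2.3233 - 4.2009 = 1.3411 bits


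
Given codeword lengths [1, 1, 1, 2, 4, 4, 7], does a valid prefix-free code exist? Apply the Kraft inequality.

Kraft inequality: Σ 2^(-l_i) ≤ 1 for prefix-free code
Calculating: 2^(-1) + 2^(-1) + 2^(-1) + 2^(-2) + 2^(-4) + 2^(-4) + 2^(-7)
= 0.5 + 0.5 + 0.5 + 0.25 + 0.0625 + 0.0625 + 0.0078125
= 1.8828
Since 1.8828 > 1, prefix-free code does not exist


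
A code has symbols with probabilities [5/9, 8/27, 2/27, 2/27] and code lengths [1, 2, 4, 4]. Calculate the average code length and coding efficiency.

Average length L = Σ p_i × l_i = 1.7407 bits
Entropy H = 1.5474 bits
Efficiency η = H/L × 100% = 88.89%


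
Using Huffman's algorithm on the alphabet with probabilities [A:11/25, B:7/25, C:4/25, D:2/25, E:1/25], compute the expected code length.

Huffman tree construction:
Combine smallest probabilities repeatedly
Resulting codes:
  A: 0 (length 1)
  B: 10 (length 2)
  C: 111 (length 3)
  D: 1101 (length 4)
  E: 1100 (length 4)
Average length = Σ p(s) × length(s) = 1.9600 bits


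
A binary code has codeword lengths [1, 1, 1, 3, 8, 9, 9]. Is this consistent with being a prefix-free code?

Kraft inequality: Σ 2^(-l_i) ≤ 1 for prefix-free code
Calculating: 2^(-1) + 2^(-1) + 2^(-1) + 2^(-3) + 2^(-8) + 2^(-9) + 2^(-9)
= 0.5 + 0.5 + 0.5 + 0.125 + 0.00390625 + 0.001953125 + 0.001953125
= 1.6328
Since 1.6328 > 1, prefix-free code does not exist


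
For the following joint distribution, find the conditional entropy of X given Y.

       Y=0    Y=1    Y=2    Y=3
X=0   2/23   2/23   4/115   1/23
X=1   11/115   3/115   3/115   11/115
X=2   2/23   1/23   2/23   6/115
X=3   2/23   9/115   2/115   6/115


H(X|Y) = Σ_y p(y) H(X|Y=y)
  p(Y=0) = 41/115, H(X|Y=0) = 1.9987
  p(Y=1) = 27/115, H(X|Y=1) = 1.8618
  p(Y=2) = 19/115, H(X|Y=2) = 1.7230
  p(Y=3) = 28/115, H(X|Y=3) = 1.9258
H(X|Y) = 0.3565×1.9987 + 0.2348×1.8618 + 0.1652×1.7230 + 0.2435×1.9258 = 1.9033 bits


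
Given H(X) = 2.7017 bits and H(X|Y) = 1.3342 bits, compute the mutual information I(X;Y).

I(X;Y) = H(X) - H(X|Y)
I(X;Y) = 2.7017 - 1.3342 = 1.3675 bits


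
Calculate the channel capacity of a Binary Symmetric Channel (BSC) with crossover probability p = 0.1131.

For BSC with error probability p:
C = 1 - H(p) where H(p) is binary entropy
H(0.1131) = -0.1131 × log₂(0.1131) - 0.8869 × log₂(0.8869)
H(p) = 0.5092
C = 1 - 0.5092 = 0.4908 bits/use


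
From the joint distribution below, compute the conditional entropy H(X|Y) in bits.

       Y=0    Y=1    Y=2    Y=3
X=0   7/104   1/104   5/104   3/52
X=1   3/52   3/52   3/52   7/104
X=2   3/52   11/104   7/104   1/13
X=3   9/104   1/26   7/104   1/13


H(X|Y) = Σ_y p(y) H(X|Y=y)
  p(Y=0) = 7/26, H(X|Y=0) = 1.9788
  p(Y=1) = 11/52, H(X|Y=1) = 1.6611
  p(Y=2) = 25/104, H(X|Y=2) = 1.9870
  p(Y=3) = 29/104, H(X|Y=3) = 1.9904
H(X|Y) = 0.2692×1.9788 + 0.2115×1.6611 + 0.2404×1.9870 + 0.2788×1.9904 = 1.9168 bits


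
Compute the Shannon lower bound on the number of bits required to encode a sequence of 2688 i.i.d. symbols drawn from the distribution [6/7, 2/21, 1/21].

Entropy H = 0.7229 bits/symbol
Minimum bits = H × n = 0.7229 × 2688
= 1943.04 bits


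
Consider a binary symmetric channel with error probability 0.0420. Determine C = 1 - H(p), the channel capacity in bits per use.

For BSC with error probability p:
C = 1 - H(p) where H(p) is binary entropy
H(0.0420) = -0.0420 × log₂(0.0420) - 0.9580 × log₂(0.9580)
H(p) = 0.2514
C = 1 - 0.2514 = 0.7486 bits/use


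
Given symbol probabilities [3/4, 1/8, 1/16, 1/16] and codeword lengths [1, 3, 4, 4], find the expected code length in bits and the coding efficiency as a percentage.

Average length L = Σ p_i × l_i = 1.6250 bits
Entropy H = 1.1863 bits
Efficiency η = H/L × 100% = 73.00%


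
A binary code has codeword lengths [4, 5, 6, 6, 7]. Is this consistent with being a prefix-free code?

Kraft inequality: Σ 2^(-l_i) ≤ 1 for prefix-free code
Calculating: 2^(-4) + 2^(-5) + 2^(-6) + 2^(-6) + 2^(-7)
= 0.0625 + 0.03125 + 0.015625 + 0.015625 + 0.0078125
= 0.1328
Since 0.1328 ≤ 1, prefix-free code exists


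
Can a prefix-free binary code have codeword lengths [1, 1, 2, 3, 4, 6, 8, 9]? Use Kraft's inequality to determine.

Kraft inequality: Σ 2^(-l_i) ≤ 1 for prefix-free code
Calculating: 2^(-1) + 2^(-1) + 2^(-2) + 2^(-3) + 2^(-4) + 2^(-6) + 2^(-8) + 2^(-9)
= 0.5 + 0.5 + 0.25 + 0.125 + 0.0625 + 0.015625 + 0.00390625 + 0.001953125
= 1.4590
Since 1.4590 > 1, prefix-free code does not exist


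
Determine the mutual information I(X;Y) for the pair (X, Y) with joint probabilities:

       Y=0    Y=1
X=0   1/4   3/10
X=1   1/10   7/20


H(X) = 0.9928, H(Y) = 0.9341, H(X,Y) = 1.8834
I(X;Y) = H(X) + H(Y) - H(X,Y) = 0.0435 bits


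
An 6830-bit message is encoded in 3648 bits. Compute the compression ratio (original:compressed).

Compression ratio = Original / Compressed
= 6830 / 3648 = 1.87:1


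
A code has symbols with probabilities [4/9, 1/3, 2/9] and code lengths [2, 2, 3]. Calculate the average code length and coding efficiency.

Average length L = Σ p_i × l_i = 2.2222 bits
Entropy H = 1.5305 bits
Efficiency η = H/L × 100% = 68.87%


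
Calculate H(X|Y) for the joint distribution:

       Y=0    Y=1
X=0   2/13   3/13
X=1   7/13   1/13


H(X|Y) = Σ_y p(y) H(X|Y=y)
  p(Y=0) = 9/13, H(X|Y=0) = 0.7642
  p(Y=1) = 4/13, H(X|Y=1) = 0.8113
H(X|Y) = 0.6923×0.7642 + 0.3077×0.8113 = 0.7787 bits


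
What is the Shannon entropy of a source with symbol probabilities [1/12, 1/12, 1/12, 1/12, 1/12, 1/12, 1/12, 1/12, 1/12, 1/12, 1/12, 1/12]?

H(X) = -Σ p(x) log₂ p(x)
  -1/12 × log₂(1/12) = 0.2987
  -1/12 × log₂(1/12) = 0.2987
  -1/12 × log₂(1/12) = 0.2987
  -1/12 × log₂(1/12) = 0.2987
  -1/12 × log₂(1/12) = 0.2987
  -1/12 × log₂(1/12) = 0.2987
  -1/12 × log₂(1/12) = 0.2987
  -1/12 × log₂(1/12) = 0.2987
  -1/12 × log₂(1/12) = 0.2987
  -1/12 × log₂(1/12) = 0.2987
  -1/12 × log₂(1/12) = 0.2987
  -1/12 × log₂(1/12) = 0.2987
H(X) = 3.5850 bits


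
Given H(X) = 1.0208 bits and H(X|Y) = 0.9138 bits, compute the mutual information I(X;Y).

I(X;Y) = H(X) - H(X|Y)
I(X;Y) = 1.0208 - 0.9138 = 0.107 bits


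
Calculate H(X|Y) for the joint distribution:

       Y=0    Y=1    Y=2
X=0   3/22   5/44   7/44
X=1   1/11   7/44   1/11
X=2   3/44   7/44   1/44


H(X|Y) = Σ_y p(y) H(X|Y=y)
  p(Y=0) = 13/44, H(X|Y=0) = 1.5262
  p(Y=1) = 19/44, H(X|Y=1) = 1.5683
  p(Y=2) = 3/11, H(X|Y=2) = 1.2807
H(X|Y) = 0.2955×1.5262 + 0.4318×1.5683 + 0.2727×1.2807 = 1.4774 bits


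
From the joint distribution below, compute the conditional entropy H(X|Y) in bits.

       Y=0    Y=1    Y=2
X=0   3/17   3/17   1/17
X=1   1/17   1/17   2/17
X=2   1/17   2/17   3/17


H(X|Y) = Σ_y p(y) H(X|Y=y)
  p(Y=0) = 5/17, H(X|Y=0) = 1.3710
  p(Y=1) = 6/17, H(X|Y=1) = 1.4591
  p(Y=2) = 6/17, H(X|Y=2) = 1.4591
H(X|Y) = 0.2941×1.3710 + 0.3529×1.4591 + 0.3529×1.4591 = 1.4332 bits


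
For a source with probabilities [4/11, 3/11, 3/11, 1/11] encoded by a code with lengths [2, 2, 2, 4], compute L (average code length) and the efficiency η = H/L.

Average length L = Σ p_i × l_i = 2.1818 bits
Entropy H = 1.8676 bits
Efficiency η = H/L × 100% = 85.60%


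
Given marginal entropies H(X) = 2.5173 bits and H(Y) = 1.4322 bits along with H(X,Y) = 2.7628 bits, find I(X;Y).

I(X;Y) = H(X) + H(Y) - H(X,Y)
I(X;Y) = 2.5173 + 1.4322 - 2.7628 = 1.1867 bits


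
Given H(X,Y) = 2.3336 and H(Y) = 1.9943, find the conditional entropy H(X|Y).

Chain rule: H(X,Y) = H(X|Y) + H(Y)
H(X|Y) = H(X,Y) - H(Y) = 2.3336 - 1.9943 = 0.3393 bits


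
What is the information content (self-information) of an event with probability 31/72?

Information content I(x) = -log₂(p(x))
I = -log₂(31/72) = -log₂(0.4306)
I = 1.2157 bits


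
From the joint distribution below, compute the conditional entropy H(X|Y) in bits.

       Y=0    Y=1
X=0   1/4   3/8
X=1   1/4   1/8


H(X|Y) = Σ_y p(y) H(X|Y=y)
  p(Y=0) = 1/2, H(X|Y=0) = 1.0000
  p(Y=1) = 1/2, H(X|Y=1) = 0.8113
H(X|Y) = 0.5000×1.0000 + 0.5000×0.8113 = 0.9056 bits


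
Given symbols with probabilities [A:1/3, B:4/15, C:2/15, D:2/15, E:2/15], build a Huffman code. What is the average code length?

Huffman tree construction:
Combine smallest probabilities repeatedly
Resulting codes:
  A: 11 (length 2)
  B: 01 (length 2)
  C: 100 (length 3)
  D: 101 (length 3)
  E: 00 (length 2)
Average length = Σ p(s) × length(s) = 2.2667 bits


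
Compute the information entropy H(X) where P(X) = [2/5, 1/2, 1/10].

H(X) = -Σ p(x) log₂ p(x)
  -2/5 × log₂(2/5) = 0.5288
  -1/2 × log₂(1/2) = 0.5000
  -1/10 × log₂(1/10) = 0.3322
H(X) = 1.3610 bits


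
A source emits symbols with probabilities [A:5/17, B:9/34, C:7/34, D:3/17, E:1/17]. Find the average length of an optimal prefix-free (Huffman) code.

Huffman tree construction:
Combine smallest probabilities repeatedly
Resulting codes:
  A: 11 (length 2)
  B: 10 (length 2)
  C: 00 (length 2)
  D: 011 (length 3)
  E: 010 (length 3)
Average length = Σ p(s) × length(s) = 2.2353 bits


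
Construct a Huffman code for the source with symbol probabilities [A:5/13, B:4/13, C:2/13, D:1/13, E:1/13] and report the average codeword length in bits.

Huffman tree construction:
Combine smallest probabilities repeatedly
Resulting codes:
  A: 0 (length 1)
  B: 10 (length 2)
  C: 110 (length 3)
  D: 1110 (length 4)
  E: 1111 (length 4)
Average length = Σ p(s) × length(s) = 2.0769 bits


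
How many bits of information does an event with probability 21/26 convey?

Information content I(x) = -log₂(p(x))
I = -log₂(21/26) = -log₂(0.8077)
I = 0.3081 bits


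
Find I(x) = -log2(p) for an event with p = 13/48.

Information content I(x) = -log₂(p(x))
I = -log₂(13/48) = -log₂(0.2708)
I = 1.8845 bits


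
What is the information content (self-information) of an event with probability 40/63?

Information content I(x) = -log₂(p(x))
I = -log₂(40/63) = -log₂(0.6349)
I = 0.6554 bits


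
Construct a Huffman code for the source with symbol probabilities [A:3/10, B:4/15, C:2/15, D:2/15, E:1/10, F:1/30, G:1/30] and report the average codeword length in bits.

Huffman tree construction:
Combine smallest probabilities repeatedly
Resulting codes:
  A: 11 (length 2)
  B: 01 (length 2)
  C: 100 (length 3)
  D: 101 (length 3)
  E: 001 (length 3)
  F: 0000 (length 4)
  G: 0001 (length 4)
Average length = Σ p(s) × length(s) = 2.5000 bits


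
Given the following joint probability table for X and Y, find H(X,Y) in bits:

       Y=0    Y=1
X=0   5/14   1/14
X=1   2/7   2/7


H(X,Y) = -Σ p(x,y) log₂ p(x,y)
  p(0,0)=5/14: -0.3571 × log₂(0.3571) = 0.5305
  p(0,1)=1/14: -0.0714 × log₂(0.0714) = 0.2720
  p(1,0)=2/7: -0.2857 × log₂(0.2857) = 0.5164
  p(1,1)=2/7: -0.2857 × log₂(0.2857) = 0.5164
H(X,Y) = 1.8352 bits


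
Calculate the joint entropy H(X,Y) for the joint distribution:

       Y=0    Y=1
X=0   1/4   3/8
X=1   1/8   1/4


H(X,Y) = -Σ p(x,y) log₂ p(x,y)
  p(0,0)=1/4: -0.2500 × log₂(0.2500) = 0.5000
  p(0,1)=3/8: -0.3750 × log₂(0.3750) = 0.5306
  p(1,0)=1/8: -0.1250 × log₂(0.1250) = 0.3750
  p(1,1)=1/4: -0.2500 × log₂(0.2500) = 0.5000
H(X,Y) = 1.9056 bits


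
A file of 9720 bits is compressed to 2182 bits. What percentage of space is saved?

Space savings = (1 - Compressed/Original) × 100%
= (1 - 2182/9720) × 100%
= 77.55%


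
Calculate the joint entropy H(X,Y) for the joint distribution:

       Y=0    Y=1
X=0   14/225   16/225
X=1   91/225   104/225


H(X,Y) = -Σ p(x,y) log₂ p(x,y)
  p(0,0)=14/225: -0.0622 × log₂(0.0622) = 0.2493
  p(0,1)=16/225: -0.0711 × log₂(0.0711) = 0.2712
  p(1,0)=91/225: -0.4044 × log₂(0.4044) = 0.5282
  p(1,1)=104/225: -0.4622 × log₂(0.4622) = 0.5146
H(X,Y) = 1.5633 bits


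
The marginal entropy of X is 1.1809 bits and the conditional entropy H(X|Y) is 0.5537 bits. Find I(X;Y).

I(X;Y) = H(X) - H(X|Y)
I(X;Y) = 1.1809 - 0.5537 = 0.6272 bits


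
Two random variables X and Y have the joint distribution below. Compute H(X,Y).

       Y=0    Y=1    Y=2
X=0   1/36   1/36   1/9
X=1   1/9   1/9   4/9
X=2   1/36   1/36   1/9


H(X,Y) = -Σ p(x,y) log₂ p(x,y)
  p(0,0)=1/36: -0.0278 × log₂(0.0278) = 0.1436
  p(0,1)=1/36: -0.0278 × log₂(0.0278) = 0.1436
  p(0,2)=1/9: -0.1111 × log₂(0.1111) = 0.3522
  p(1,0)=1/9: -0.1111 × log₂(0.1111) = 0.3522
  p(1,1)=1/9: -0.1111 × log₂(0.1111) = 0.3522
  p(1,2)=4/9: -0.4444 × log₂(0.4444) = 0.5200
  p(2,0)=1/36: -0.0278 × log₂(0.0278) = 0.1436
  p(2,1)=1/36: -0.0278 × log₂(0.0278) = 0.1436
  p(2,2)=1/9: -0.1111 × log₂(0.1111) = 0.3522
H(X,Y) = 2.5033 bits


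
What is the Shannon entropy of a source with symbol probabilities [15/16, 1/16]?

H(X) = -Σ p(x) log₂ p(x)
  -15/16 × log₂(15/16) = 0.0873
  -1/16 × log₂(1/16) = 0.2500
H(X) = 0.3373 bits


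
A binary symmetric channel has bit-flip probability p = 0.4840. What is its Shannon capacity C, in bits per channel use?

For BSC with error probability p:
C = 1 - H(p) where H(p) is binary entropy
H(0.4840) = -0.4840 × log₂(0.4840) - 0.5160 × log₂(0.5160)
H(p) = 0.9993
C = 1 - 0.9993 = 0.0007 bits/use


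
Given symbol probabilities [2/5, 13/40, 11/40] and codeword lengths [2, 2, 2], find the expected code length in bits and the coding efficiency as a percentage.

Average length L = Σ p_i × l_i = 2.0000 bits
Entropy H = 1.5679 bits
Efficiency η = H/L × 100% = 78.40%


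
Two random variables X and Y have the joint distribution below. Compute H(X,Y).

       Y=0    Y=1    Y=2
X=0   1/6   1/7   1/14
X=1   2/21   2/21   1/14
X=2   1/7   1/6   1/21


H(X,Y) = -Σ p(x,y) log₂ p(x,y)
  p(0,0)=1/6: -0.1667 × log₂(0.1667) = 0.4308
  p(0,1)=1/7: -0.1429 × log₂(0.1429) = 0.4011
  p(0,2)=1/14: -0.0714 × log₂(0.0714) = 0.2720
  p(1,0)=2/21: -0.0952 × log₂(0.0952) = 0.3231
  p(1,1)=2/21: -0.0952 × log₂(0.0952) = 0.3231
  p(1,2)=1/14: -0.0714 × log₂(0.0714) = 0.2720
  p(2,0)=1/7: -0.1429 × log₂(0.1429) = 0.4011
  p(2,1)=1/6: -0.1667 × log₂(0.1667) = 0.4308
  p(2,2)=1/21: -0.0476 × log₂(0.0476) = 0.2092
H(X,Y) = 3.0630 bits


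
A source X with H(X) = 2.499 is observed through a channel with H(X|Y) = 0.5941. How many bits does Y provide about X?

I(X;Y) = H(X) - H(X|Y)
I(X;Y) = 2.499 - 0.5941 = 1.9049 bits


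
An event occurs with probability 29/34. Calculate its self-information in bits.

Information content I(x) = -log₂(p(x))
I = -log₂(29/34) = -log₂(0.8529)
I = 0.2295 bits


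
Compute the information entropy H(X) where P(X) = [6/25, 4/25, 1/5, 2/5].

H(X) = -Σ p(x) log₂ p(x)
  -6/25 × log₂(6/25) = 0.4941
  -4/25 × log₂(4/25) = 0.4230
  -1/5 × log₂(1/5) = 0.4644
  -2/5 × log₂(2/5) = 0.5288
H(X) = 1.9103 bits


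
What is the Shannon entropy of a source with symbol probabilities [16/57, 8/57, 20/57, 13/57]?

H(X) = -Σ p(x) log₂ p(x)
  -16/57 × log₂(16/57) = 0.5145
  -8/57 × log₂(8/57) = 0.3976
  -20/57 × log₂(20/57) = 0.5302
  -13/57 × log₂(13/57) = 0.4863
H(X) = 1.9286 bits


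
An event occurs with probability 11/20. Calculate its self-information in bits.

Information content I(x) = -log₂(p(x))
I = -log₂(11/20) = -log₂(0.5500)
I = 0.8625 bits


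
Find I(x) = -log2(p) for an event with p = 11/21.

Information content I(x) = -log₂(p(x))
I = -log₂(11/21) = -log₂(0.5238)
I = 0.9329 bits


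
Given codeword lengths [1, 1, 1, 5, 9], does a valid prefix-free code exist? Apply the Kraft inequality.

Kraft inequality: Σ 2^(-l_i) ≤ 1 for prefix-free code
Calculating: 2^(-1) + 2^(-1) + 2^(-1) + 2^(-5) + 2^(-9)
= 0.5 + 0.5 + 0.5 + 0.03125 + 0.001953125
= 1.5332
Since 1.5332 > 1, prefix-free code does not exist


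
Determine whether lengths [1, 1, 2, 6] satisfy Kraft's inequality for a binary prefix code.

Kraft inequality: Σ 2^(-l_i) ≤ 1 for prefix-free code
Calculating: 2^(-1) + 2^(-1) + 2^(-2) + 2^(-6)
= 0.5 + 0.5 + 0.25 + 0.015625
= 1.2656
Since 1.2656 > 1, prefix-free code does not exist


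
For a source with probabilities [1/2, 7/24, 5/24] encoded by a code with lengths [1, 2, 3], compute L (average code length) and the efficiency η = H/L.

Average length L = Σ p_i × l_i = 1.7083 bits
Entropy H = 1.4899 bits
Efficiency η = H/L × 100% = 87.22%


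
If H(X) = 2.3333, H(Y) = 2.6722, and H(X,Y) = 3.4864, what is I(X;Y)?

I(X;Y) = H(X) + H(Y) - H(X,Y)
I(X;Y) = 2.3333 + 2.6722 - 3.4864 = 1.5191 bits


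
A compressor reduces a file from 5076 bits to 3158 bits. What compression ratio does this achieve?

Compression ratio = Original / Compressed
= 5076 / 3158 = 1.61:1


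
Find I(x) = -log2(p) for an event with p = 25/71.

Information content I(x) = -log₂(p(x))
I = -log₂(25/71) = -log₂(0.3521)
I = 1.5059 bits


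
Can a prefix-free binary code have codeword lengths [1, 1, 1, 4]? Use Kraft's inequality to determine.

Kraft inequality: Σ 2^(-l_i) ≤ 1 for prefix-free code
Calculating: 2^(-1) + 2^(-1) + 2^(-1) + 2^(-4)
= 0.5 + 0.5 + 0.5 + 0.0625
= 1.5625
Since 1.5625 > 1, prefix-free code does not exist


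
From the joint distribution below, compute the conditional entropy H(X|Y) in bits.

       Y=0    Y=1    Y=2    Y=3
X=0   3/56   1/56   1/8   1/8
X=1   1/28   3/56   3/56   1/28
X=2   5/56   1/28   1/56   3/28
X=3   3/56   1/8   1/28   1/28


H(X|Y) = Σ_y p(y) H(X|Y=y)
  p(Y=0) = 13/56, H(X|Y=0) = 1.9220
  p(Y=1) = 13/56, H(X|Y=1) = 1.6692
  p(Y=2) = 13/56, H(X|Y=2) = 1.6692
  p(Y=3) = 17/56, H(X|Y=3) = 1.7839
H(X|Y) = 0.2321×1.9220 + 0.2321×1.6692 + 0.2321×1.6692 + 0.3036×1.7839 = 1.7627 bits


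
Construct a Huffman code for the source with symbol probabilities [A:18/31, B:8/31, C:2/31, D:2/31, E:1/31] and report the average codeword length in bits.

Huffman tree construction:
Combine smallest probabilities repeatedly
Resulting codes:
  A: 1 (length 1)
  B: 01 (length 2)
  C: 0011 (length 4)
  D: 000 (length 3)
  E: 0010 (length 4)
Average length = Σ p(s) × length(s) = 1.6774 bits


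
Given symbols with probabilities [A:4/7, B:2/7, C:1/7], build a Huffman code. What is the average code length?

Huffman tree construction:
Combine smallest probabilities repeatedly
Resulting codes:
  A: 1 (length 1)
  B: 01 (length 2)
  C: 00 (length 2)
Average length = Σ p(s) × length(s) = 1.4286 bits


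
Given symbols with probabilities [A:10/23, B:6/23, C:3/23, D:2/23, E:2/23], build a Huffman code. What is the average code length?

Huffman tree construction:
Combine smallest probabilities repeatedly
Resulting codes:
  A: 0 (length 1)
  B: 10 (length 2)
  C: 110 (length 3)
  D: 1110 (length 4)
  E: 1111 (length 4)
Average length = Σ p(s) × length(s) = 2.0435 bits


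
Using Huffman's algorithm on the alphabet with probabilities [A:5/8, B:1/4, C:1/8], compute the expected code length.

Huffman tree construction:
Combine smallest probabilities repeatedly
Resulting codes:
  A: 1 (length 1)
  B: 01 (length 2)
  C: 00 (length 2)
Average length = Σ p(s) × length(s) = 1.3750 bits


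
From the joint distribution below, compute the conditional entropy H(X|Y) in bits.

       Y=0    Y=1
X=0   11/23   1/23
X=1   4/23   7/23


H(X|Y) = Σ_y p(y) H(X|Y=y)
  p(Y=0) = 15/23, H(X|Y=0) = 0.8366
  p(Y=1) = 8/23, H(X|Y=1) = 0.5436
H(X|Y) = 0.6522×0.8366 + 0.3478×0.5436 = 0.7347 bits


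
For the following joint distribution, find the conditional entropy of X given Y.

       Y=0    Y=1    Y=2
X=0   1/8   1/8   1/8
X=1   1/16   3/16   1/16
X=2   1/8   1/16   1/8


H(X|Y) = Σ_y p(y) H(X|Y=y)
  p(Y=0) = 5/16, H(X|Y=0) = 1.5219
  p(Y=1) = 3/8, H(X|Y=1) = 1.4591
  p(Y=2) = 5/16, H(X|Y=2) = 1.5219
H(X|Y) = 0.3125×1.5219 + 0.3750×1.4591 + 0.3125×1.5219 = 1.4984 bits


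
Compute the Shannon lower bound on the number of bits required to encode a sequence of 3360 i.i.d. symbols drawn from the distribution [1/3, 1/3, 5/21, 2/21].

Entropy H = 1.8727 bits/symbol
Minimum bits = H × n = 1.8727 × 3360
= 6292.17 bits


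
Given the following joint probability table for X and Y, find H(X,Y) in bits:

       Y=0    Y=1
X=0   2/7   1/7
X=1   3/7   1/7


H(X,Y) = -Σ p(x,y) log₂ p(x,y)
  p(0,0)=2/7: -0.2857 × log₂(0.2857) = 0.5164
  p(0,1)=1/7: -0.1429 × log₂(0.1429) = 0.4011
  p(1,0)=3/7: -0.4286 × log₂(0.4286) = 0.5239
  p(1,1)=1/7: -0.1429 × log₂(0.1429) = 0.4011
H(X,Y) = 1.8424 bits


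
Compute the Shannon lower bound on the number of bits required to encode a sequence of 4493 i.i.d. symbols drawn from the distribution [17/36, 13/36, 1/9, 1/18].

Entropy H = 1.6257 bits/symbol
Minimum bits = H × n = 1.6257 × 4493
= 7304.21 bits


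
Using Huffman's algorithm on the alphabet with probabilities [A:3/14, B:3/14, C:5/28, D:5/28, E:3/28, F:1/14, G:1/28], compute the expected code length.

Huffman tree construction:
Combine smallest probabilities repeatedly
Resulting codes:
  A: 00 (length 2)
  B: 01 (length 2)
  C: 110 (length 3)
  D: 111 (length 3)
  E: 100 (length 3)
  F: 1011 (length 4)
  G: 1010 (length 4)
Average length = Σ p(s) × length(s) = 2.6786 bits


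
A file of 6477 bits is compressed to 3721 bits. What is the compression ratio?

Compression ratio = Original / Compressed
= 6477 / 3721 = 1.74:1


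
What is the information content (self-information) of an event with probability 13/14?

Information content I(x) = -log₂(p(x))
I = -log₂(13/14) = -log₂(0.9286)
I = 0.1069 bits


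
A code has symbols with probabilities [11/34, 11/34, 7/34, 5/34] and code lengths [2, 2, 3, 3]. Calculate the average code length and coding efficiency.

Average length L = Σ p_i × l_i = 2.3529 bits
Entropy H = 1.9296 bits
Efficiency η = H/L × 100% = 82.01%


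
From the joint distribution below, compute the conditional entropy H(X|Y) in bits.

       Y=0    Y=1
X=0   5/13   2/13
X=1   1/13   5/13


H(X|Y) = Σ_y p(y) H(X|Y=y)
  p(Y=0) = 6/13, H(X|Y=0) = 0.6500
  p(Y=1) = 7/13, H(X|Y=1) = 0.8631
H(X|Y) = 0.4615×0.6500 + 0.5385×0.8631 = 0.7648 bits


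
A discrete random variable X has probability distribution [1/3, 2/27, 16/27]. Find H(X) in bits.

H(X) = -Σ p(x) log₂ p(x)
  -1/3 × log₂(1/3) = 0.5283
  -2/27 × log₂(2/27) = 0.2781
  -16/27 × log₂(16/27) = 0.4473
H(X) = 1.2538 bits


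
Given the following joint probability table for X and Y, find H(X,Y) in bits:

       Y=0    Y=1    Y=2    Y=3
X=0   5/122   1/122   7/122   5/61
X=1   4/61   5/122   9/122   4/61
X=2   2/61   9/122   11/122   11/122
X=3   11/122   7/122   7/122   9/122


H(X,Y) = -Σ p(x,y) log₂ p(x,y)
  p(0,0)=5/122: -0.0410 × log₂(0.0410) = 0.1889
  p(0,1)=1/122: -0.0082 × log₂(0.0082) = 0.0568
  p(0,2)=7/122: -0.0574 × log₂(0.0574) = 0.2366
  p(0,3)=5/61: -0.0820 × log₂(0.0820) = 0.2958
  p(1,0)=4/61: -0.0656 × log₂(0.0656) = 0.2578
  p(1,1)=5/122: -0.0410 × log₂(0.0410) = 0.1889
  p(1,2)=9/122: -0.0738 × log₂(0.0738) = 0.2774
  p(1,3)=4/61: -0.0656 × log₂(0.0656) = 0.2578
  p(2,0)=2/61: -0.0328 × log₂(0.0328) = 0.1617
  p(2,1)=9/122: -0.0738 × log₂(0.0738) = 0.2774
  p(2,2)=11/122: -0.0902 × log₂(0.0902) = 0.3130
  p(2,3)=11/122: -0.0902 × log₂(0.0902) = 0.3130
  p(3,0)=11/122: -0.0902 × log₂(0.0902) = 0.3130
  p(3,1)=7/122: -0.0574 × log₂(0.0574) = 0.2366
  p(3,2)=7/122: -0.0574 × log₂(0.0574) = 0.2366
  p(3,3)=9/122: -0.0738 × log₂(0.0738) = 0.2774
H(X,Y) = 3.8886 bits


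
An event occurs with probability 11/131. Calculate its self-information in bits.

Information content I(x) = -log₂(p(x))
I = -log₂(11/131) = -log₂(0.0840)
I = 3.5740 bits


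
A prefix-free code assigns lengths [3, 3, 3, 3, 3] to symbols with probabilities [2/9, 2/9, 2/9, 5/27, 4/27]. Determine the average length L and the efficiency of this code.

Average length L = Σ p_i × l_i = 3.0000 bits
Entropy H = 2.3053 bits
Efficiency η = H/L × 100% = 76.84%


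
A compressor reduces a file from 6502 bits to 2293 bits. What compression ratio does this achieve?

Compression ratio = Original / Compressed
= 6502 / 2293 = 2.84:1


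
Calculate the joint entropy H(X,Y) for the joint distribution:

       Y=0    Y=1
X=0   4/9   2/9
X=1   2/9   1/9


H(X,Y) = -Σ p(x,y) log₂ p(x,y)
  p(0,0)=4/9: -0.4444 × log₂(0.4444) = 0.5200
  p(0,1)=2/9: -0.2222 × log₂(0.2222) = 0.4822
  p(1,0)=2/9: -0.2222 × log₂(0.2222) = 0.4822
  p(1,1)=1/9: -0.1111 × log₂(0.1111) = 0.3522
H(X,Y) = 1.8366 bits


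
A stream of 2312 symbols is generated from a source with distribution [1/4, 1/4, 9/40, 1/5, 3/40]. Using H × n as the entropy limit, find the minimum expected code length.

Entropy H = 2.2289 bits/symbol
Minimum bits = H × n = 2.2289 × 2312
= 5153.12 bits


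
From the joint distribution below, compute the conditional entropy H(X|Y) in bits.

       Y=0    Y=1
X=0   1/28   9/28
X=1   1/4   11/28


H(X|Y) = Σ_y p(y) H(X|Y=y)
  p(Y=0) = 2/7, H(X|Y=0) = 0.5436
  p(Y=1) = 5/7, H(X|Y=1) = 0.9928
H(X|Y) = 0.2857×0.5436 + 0.7143×0.9928 = 0.8644 bits


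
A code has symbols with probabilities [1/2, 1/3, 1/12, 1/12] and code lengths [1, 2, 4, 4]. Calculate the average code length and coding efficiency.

Average length L = Σ p_i × l_i = 1.8333 bits
Entropy H = 1.6258 bits
Efficiency η = H/L × 100% = 88.68%


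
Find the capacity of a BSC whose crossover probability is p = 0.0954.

For BSC with error probability p:
C = 1 - H(p) where H(p) is binary entropy
H(0.0954) = -0.0954 × log₂(0.0954) - 0.9046 × log₂(0.9046)
H(p) = 0.4542
C = 1 - 0.4542 = 0.5458 bits/use


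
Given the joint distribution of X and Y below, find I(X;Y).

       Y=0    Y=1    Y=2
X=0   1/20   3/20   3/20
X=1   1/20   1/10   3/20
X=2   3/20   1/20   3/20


H(X) = 1.5813, H(Y) = 1.5395, H(X,Y) = 3.0332
I(X;Y) = H(X) + H(Y) - H(X,Y) = 0.0876 bits


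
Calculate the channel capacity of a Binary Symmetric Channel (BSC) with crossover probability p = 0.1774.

For BSC with error probability p:
C = 1 - H(p) where H(p) is binary entropy
H(0.1774) = -0.1774 × log₂(0.1774) - 0.8226 × log₂(0.8226)
H(p) = 0.6744
C = 1 - 0.6744 = 0.3256 bits/use


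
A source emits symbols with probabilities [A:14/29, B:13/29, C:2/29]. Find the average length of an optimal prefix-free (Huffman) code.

Huffman tree construction:
Combine smallest probabilities repeatedly
Resulting codes:
  A: 0 (length 1)
  B: 11 (length 2)
  C: 10 (length 2)
Average length = Σ p(s) × length(s) = 1.5172 bits


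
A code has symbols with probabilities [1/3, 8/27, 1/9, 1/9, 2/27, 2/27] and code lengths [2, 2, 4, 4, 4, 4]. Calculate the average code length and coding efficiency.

Average length L = Σ p_i × l_i = 2.7407 bits
Entropy H = 2.3090 bits
Efficiency η = H/L × 100% = 84.25%


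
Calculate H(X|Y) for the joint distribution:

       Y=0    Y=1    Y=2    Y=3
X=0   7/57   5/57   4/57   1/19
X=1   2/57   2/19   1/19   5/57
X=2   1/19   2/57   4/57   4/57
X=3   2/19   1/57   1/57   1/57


H(X|Y) = Σ_y p(y) H(X|Y=y)
  p(Y=0) = 6/19, H(X|Y=0) = 1.8413
  p(Y=1) = 14/57, H(X|Y=1) = 1.7274
  p(Y=2) = 4/19, H(X|Y=2) = 1.8554
  p(Y=3) = 13/57, H(X|Y=3) = 1.8262
H(X|Y) = 0.3158×1.8413 + 0.2456×1.7274 + 0.2105×1.8554 + 0.2281×1.8262 = 1.8128 bits


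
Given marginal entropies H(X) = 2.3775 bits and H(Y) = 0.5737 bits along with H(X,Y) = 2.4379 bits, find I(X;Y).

I(X;Y) = H(X) + H(Y) - H(X,Y)
I(X;Y) = 2.3775 + 0.5737 - 2.4379 = 0.5133 bits


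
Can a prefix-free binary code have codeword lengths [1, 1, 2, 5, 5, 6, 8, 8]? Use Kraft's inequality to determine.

Kraft inequality: Σ 2^(-l_i) ≤ 1 for prefix-free code
Calculating: 2^(-1) + 2^(-1) + 2^(-2) + 2^(-5) + 2^(-5) + 2^(-6) + 2^(-8) + 2^(-8)
= 0.5 + 0.5 + 0.25 + 0.03125 + 0.03125 + 0.015625 + 0.00390625 + 0.00390625
= 1.3359
Since 1.3359 > 1, prefix-free code does not exist


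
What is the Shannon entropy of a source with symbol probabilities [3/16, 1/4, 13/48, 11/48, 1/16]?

H(X) = -Σ p(x) log₂ p(x)
  -3/16 × log₂(3/16) = 0.4528
  -1/4 × log₂(1/4) = 0.5000
  -13/48 × log₂(13/48) = 0.5104
  -11/48 × log₂(11/48) = 0.4871
  -1/16 × log₂(1/16) = 0.2500
H(X) = 2.2003 bits


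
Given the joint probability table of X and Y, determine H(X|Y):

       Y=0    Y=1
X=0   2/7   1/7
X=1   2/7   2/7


H(X|Y) = Σ_y p(y) H(X|Y=y)
  p(Y=0) = 4/7, H(X|Y=0) = 1.0000
  p(Y=1) = 3/7, H(X|Y=1) = 0.9183
H(X|Y) = 0.5714×1.0000 + 0.4286×0.9183 = 0.9650 bits


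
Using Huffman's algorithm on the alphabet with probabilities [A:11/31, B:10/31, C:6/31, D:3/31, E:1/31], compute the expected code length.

Huffman tree construction:
Combine smallest probabilities repeatedly
Resulting codes:
  A: 0 (length 1)
  B: 10 (length 2)
  C: 111 (length 3)
  D: 1101 (length 4)
  E: 1100 (length 4)
Average length = Σ p(s) × length(s) = 2.0968 bits


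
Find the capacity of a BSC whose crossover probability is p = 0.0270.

For BSC with error probability p:
C = 1 - H(p) where H(p) is binary entropy
H(0.0270) = -0.0270 × log₂(0.0270) - 0.9730 × log₂(0.9730)
H(p) = 0.1791
C = 1 - 0.1791 = 0.8209 bits/use


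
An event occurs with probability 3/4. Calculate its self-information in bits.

Information content I(x) = -log₂(p(x))
I = -log₂(3/4) = -log₂(0.7500)
I = 0.4150 bits


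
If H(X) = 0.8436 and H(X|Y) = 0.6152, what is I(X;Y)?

I(X;Y) = H(X) - H(X|Y)
I(X;Y) = 0.8436 - 0.6152 = 0.2284 bits


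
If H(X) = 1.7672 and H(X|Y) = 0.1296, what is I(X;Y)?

I(X;Y) = H(X) - H(X|Y)
I(X;Y) = 1.7672 - 0.1296 = 1.6376 bits


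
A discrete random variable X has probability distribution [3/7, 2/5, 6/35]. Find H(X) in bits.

H(X) = -Σ p(x) log₂ p(x)
  -3/7 × log₂(3/7) = 0.5239
  -2/5 × log₂(2/5) = 0.5288
  -6/35 × log₂(6/35) = 0.4362
H(X) = 1.4888 bits


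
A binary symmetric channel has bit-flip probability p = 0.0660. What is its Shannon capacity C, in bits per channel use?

For BSC with error probability p:
C = 1 - H(p) where H(p) is binary entropy
H(0.0660) = -0.0660 × log₂(0.0660) - 0.9340 × log₂(0.9340)
H(p) = 0.3508
C = 1 - 0.3508 = 0.6492 bits/use


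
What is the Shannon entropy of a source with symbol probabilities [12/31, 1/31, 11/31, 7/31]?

H(X) = -Σ p(x) log₂ p(x)
  -12/31 × log₂(12/31) = 0.5300
  -1/31 × log₂(1/31) = 0.1598
  -11/31 × log₂(11/31) = 0.5304
  -7/31 × log₂(7/31) = 0.4848
H(X) = 1.7050 bits


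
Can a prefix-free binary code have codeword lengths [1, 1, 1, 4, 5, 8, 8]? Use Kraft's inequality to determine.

Kraft inequality: Σ 2^(-l_i) ≤ 1 for prefix-free code
Calculating: 2^(-1) + 2^(-1) + 2^(-1) + 2^(-4) + 2^(-5) + 2^(-8) + 2^(-8)
= 0.5 + 0.5 + 0.5 + 0.0625 + 0.03125 + 0.00390625 + 0.00390625
= 1.6016
Since 1.6016 > 1, prefix-free code does not exist


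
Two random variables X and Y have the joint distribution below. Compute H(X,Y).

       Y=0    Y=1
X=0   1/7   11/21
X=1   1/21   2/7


H(X,Y) = -Σ p(x,y) log₂ p(x,y)
  p(0,0)=1/7: -0.1429 × log₂(0.1429) = 0.4011
  p(0,1)=11/21: -0.5238 × log₂(0.5238) = 0.4887
  p(1,0)=1/21: -0.0476 × log₂(0.0476) = 0.2092
  p(1,1)=2/7: -0.2857 × log₂(0.2857) = 0.5164
H(X,Y) = 1.6153 bits


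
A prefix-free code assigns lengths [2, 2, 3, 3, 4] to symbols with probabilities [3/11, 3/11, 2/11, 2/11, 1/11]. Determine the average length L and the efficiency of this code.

Average length L = Σ p_i × l_i = 2.5455 bits
Entropy H = 2.2313 bits
Efficiency η = H/L × 100% = 87.66%


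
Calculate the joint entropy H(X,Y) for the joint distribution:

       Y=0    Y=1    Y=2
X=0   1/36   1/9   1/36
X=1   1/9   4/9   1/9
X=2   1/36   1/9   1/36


H(X,Y) = -Σ p(x,y) log₂ p(x,y)
  p(0,0)=1/36: -0.0278 × log₂(0.0278) = 0.1436
  p(0,1)=1/9: -0.1111 × log₂(0.1111) = 0.3522
  p(0,2)=1/36: -0.0278 × log₂(0.0278) = 0.1436
  p(1,0)=1/9: -0.1111 × log₂(0.1111) = 0.3522
  p(1,1)=4/9: -0.4444 × log₂(0.4444) = 0.5200
  p(1,2)=1/9: -0.1111 × log₂(0.1111) = 0.3522
  p(2,0)=1/36: -0.0278 × log₂(0.0278) = 0.1436
  p(2,1)=1/9: -0.1111 × log₂(0.1111) = 0.3522
  p(2,2)=1/36: -0.0278 × log₂(0.0278) = 0.1436
H(X,Y) = 2.5033 bits
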